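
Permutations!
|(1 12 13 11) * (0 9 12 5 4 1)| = |(0 9 12 13 11)(1 5 4)| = 15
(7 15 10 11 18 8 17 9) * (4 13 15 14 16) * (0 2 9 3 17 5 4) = (0 2 9 7 14 16)(3 17)(4 13 15 10 11 18 8 5) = [2, 1, 9, 17, 13, 4, 6, 14, 5, 7, 11, 18, 12, 15, 16, 10, 0, 3, 8]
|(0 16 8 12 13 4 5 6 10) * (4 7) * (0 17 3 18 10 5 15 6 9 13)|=|(0 16 8 12)(3 18 10 17)(4 15 6 5 9 13 7)|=28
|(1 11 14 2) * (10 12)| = 4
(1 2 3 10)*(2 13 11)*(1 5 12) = (1 13 11 2 3 10 5 12) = [0, 13, 3, 10, 4, 12, 6, 7, 8, 9, 5, 2, 1, 11]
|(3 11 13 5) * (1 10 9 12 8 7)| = |(1 10 9 12 8 7)(3 11 13 5)| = 12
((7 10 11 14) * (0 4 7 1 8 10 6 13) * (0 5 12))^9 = (0 7 13 12 4 6 5)(1 14 11 10 8)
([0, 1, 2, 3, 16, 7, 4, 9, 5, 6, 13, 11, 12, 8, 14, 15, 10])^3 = (4 13 7)(5 6 10)(8 9 16)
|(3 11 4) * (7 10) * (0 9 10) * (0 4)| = |(0 9 10 7 4 3 11)| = 7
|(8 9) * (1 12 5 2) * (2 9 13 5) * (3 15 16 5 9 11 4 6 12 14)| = 33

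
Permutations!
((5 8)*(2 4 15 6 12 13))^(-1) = (2 13 12 6 15 4)(5 8)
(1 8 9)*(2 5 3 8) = (1 2 5 3 8 9) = [0, 2, 5, 8, 4, 3, 6, 7, 9, 1]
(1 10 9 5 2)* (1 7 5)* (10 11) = [0, 11, 7, 3, 4, 2, 6, 5, 8, 1, 9, 10] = (1 11 10 9)(2 7 5)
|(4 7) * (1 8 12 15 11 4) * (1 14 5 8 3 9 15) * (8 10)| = 12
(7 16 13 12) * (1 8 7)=(1 8 7 16 13 12)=[0, 8, 2, 3, 4, 5, 6, 16, 7, 9, 10, 11, 1, 12, 14, 15, 13]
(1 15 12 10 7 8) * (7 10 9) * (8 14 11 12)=(1 15 8)(7 14 11 12 9)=[0, 15, 2, 3, 4, 5, 6, 14, 1, 7, 10, 12, 9, 13, 11, 8]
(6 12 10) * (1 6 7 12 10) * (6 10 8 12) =[0, 10, 2, 3, 4, 5, 8, 6, 12, 9, 7, 11, 1] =(1 10 7 6 8 12)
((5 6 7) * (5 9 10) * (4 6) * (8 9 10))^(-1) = ((4 6 7 10 5)(8 9))^(-1) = (4 5 10 7 6)(8 9)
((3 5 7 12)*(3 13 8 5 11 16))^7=(3 11 16)(5 12 8 7 13)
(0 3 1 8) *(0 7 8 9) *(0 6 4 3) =(1 9 6 4 3)(7 8) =[0, 9, 2, 1, 3, 5, 4, 8, 7, 6]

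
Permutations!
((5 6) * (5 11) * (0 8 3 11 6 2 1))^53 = (0 5 8 2 3 1 11)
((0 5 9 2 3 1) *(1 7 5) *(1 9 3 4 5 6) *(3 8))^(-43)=(0 7 5 9 6 8 2 1 3 4)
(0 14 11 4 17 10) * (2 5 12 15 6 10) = (0 14 11 4 17 2 5 12 15 6 10) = [14, 1, 5, 3, 17, 12, 10, 7, 8, 9, 0, 4, 15, 13, 11, 6, 16, 2]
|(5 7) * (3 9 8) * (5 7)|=3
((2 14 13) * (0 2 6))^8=(0 13 2 6 14)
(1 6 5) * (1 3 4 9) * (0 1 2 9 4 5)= (0 1 6)(2 9)(3 5)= [1, 6, 9, 5, 4, 3, 0, 7, 8, 2]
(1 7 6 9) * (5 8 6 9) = (1 7 9)(5 8 6) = [0, 7, 2, 3, 4, 8, 5, 9, 6, 1]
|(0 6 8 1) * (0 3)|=5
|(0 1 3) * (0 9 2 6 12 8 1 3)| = 8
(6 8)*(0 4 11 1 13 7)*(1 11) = (0 4 1 13 7)(6 8) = [4, 13, 2, 3, 1, 5, 8, 0, 6, 9, 10, 11, 12, 7]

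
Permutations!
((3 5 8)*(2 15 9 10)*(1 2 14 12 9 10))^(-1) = (1 9 12 14 10 15 2)(3 8 5)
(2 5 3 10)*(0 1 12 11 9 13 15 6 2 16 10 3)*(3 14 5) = (0 1 12 11 9 13 15 6 2 3 14 5)(10 16) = [1, 12, 3, 14, 4, 0, 2, 7, 8, 13, 16, 9, 11, 15, 5, 6, 10]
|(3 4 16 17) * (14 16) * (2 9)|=|(2 9)(3 4 14 16 17)|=10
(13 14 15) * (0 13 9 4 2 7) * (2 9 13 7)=(0 7)(4 9)(13 14 15)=[7, 1, 2, 3, 9, 5, 6, 0, 8, 4, 10, 11, 12, 14, 15, 13]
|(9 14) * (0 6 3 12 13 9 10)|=8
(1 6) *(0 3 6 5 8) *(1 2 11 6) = (0 3 1 5 8)(2 11 6) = [3, 5, 11, 1, 4, 8, 2, 7, 0, 9, 10, 6]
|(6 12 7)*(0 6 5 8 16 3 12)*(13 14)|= |(0 6)(3 12 7 5 8 16)(13 14)|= 6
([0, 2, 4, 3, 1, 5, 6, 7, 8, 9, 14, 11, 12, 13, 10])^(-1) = (1 4 2)(10 14)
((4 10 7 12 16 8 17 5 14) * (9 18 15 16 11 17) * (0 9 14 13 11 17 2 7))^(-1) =((0 9 18 15 16 8 14 4 10)(2 7 12 17 5 13 11))^(-1) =(0 10 4 14 8 16 15 18 9)(2 11 13 5 17 12 7)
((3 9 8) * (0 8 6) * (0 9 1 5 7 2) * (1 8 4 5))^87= ((0 4 5 7 2)(3 8)(6 9))^87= (0 5 2 4 7)(3 8)(6 9)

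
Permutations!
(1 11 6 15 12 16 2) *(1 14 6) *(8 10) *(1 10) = [0, 11, 14, 3, 4, 5, 15, 7, 1, 9, 8, 10, 16, 13, 6, 12, 2] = (1 11 10 8)(2 14 6 15 12 16)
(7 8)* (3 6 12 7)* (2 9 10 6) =(2 9 10 6 12 7 8 3) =[0, 1, 9, 2, 4, 5, 12, 8, 3, 10, 6, 11, 7]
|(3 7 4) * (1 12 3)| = 5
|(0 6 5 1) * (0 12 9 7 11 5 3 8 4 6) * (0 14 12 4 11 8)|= 12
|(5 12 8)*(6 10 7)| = 3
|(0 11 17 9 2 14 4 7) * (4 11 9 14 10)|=6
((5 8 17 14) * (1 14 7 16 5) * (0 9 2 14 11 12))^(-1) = (0 12 11 1 14 2 9)(5 16 7 17 8)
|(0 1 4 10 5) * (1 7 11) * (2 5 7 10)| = |(0 10 7 11 1 4 2 5)| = 8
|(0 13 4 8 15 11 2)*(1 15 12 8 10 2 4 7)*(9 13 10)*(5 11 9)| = |(0 10 2)(1 15 9 13 7)(4 5 11)(8 12)| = 30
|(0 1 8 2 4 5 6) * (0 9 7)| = |(0 1 8 2 4 5 6 9 7)| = 9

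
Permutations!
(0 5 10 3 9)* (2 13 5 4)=(0 4 2 13 5 10 3 9)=[4, 1, 13, 9, 2, 10, 6, 7, 8, 0, 3, 11, 12, 5]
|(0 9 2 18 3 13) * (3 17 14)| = |(0 9 2 18 17 14 3 13)| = 8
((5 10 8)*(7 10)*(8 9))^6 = ((5 7 10 9 8))^6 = (5 7 10 9 8)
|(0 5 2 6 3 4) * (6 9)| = 7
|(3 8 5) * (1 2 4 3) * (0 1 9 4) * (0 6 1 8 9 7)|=|(0 8 5 7)(1 2 6)(3 9 4)|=12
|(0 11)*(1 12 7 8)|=|(0 11)(1 12 7 8)|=4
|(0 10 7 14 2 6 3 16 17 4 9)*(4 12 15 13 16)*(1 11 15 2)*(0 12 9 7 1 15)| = |(0 10 1 11)(2 6 3 4 7 14 15 13 16 17 9 12)| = 12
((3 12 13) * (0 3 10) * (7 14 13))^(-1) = (0 10 13 14 7 12 3)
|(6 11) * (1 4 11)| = |(1 4 11 6)| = 4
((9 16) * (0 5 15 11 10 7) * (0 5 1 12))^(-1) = ((0 1 12)(5 15 11 10 7)(9 16))^(-1) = (0 12 1)(5 7 10 11 15)(9 16)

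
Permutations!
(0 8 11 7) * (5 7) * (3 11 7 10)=[8, 1, 2, 11, 4, 10, 6, 0, 7, 9, 3, 5]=(0 8 7)(3 11 5 10)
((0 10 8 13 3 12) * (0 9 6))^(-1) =(0 6 9 12 3 13 8 10)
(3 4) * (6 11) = (3 4)(6 11) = [0, 1, 2, 4, 3, 5, 11, 7, 8, 9, 10, 6]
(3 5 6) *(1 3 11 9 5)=(1 3)(5 6 11 9)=[0, 3, 2, 1, 4, 6, 11, 7, 8, 5, 10, 9]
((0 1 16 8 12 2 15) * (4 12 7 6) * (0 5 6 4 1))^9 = ((1 16 8 7 4 12 2 15 5 6))^9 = (1 6 5 15 2 12 4 7 8 16)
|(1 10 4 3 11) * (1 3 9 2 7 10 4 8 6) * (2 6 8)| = 12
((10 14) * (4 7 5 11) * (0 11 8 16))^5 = ((0 11 4 7 5 8 16)(10 14))^5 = (0 8 7 11 16 5 4)(10 14)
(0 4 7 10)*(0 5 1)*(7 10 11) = (0 4 10 5 1)(7 11) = [4, 0, 2, 3, 10, 1, 6, 11, 8, 9, 5, 7]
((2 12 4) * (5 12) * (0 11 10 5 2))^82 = (0 12 10)(4 5 11)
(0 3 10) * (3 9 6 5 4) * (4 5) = [9, 1, 2, 10, 3, 5, 4, 7, 8, 6, 0] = (0 9 6 4 3 10)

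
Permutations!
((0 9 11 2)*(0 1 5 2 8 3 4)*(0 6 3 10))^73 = (0 8 9 10 11)(1 5 2)(3 4 6)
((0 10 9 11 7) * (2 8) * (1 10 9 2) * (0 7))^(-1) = (0 11 9)(1 8 2 10)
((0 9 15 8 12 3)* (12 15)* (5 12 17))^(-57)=((0 9 17 5 12 3)(8 15))^(-57)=(0 5)(3 17)(8 15)(9 12)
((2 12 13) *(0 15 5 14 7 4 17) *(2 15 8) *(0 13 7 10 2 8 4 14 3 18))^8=(18)(2 14 12 10 7)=((0 4 17 13 15 5 3 18)(2 12 7 14 10))^8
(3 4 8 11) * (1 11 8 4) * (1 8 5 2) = (1 11 3 8 5 2) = [0, 11, 1, 8, 4, 2, 6, 7, 5, 9, 10, 3]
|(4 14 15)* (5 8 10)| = 3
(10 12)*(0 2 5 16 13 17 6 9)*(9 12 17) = (0 2 5 16 13 9)(6 12 10 17) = [2, 1, 5, 3, 4, 16, 12, 7, 8, 0, 17, 11, 10, 9, 14, 15, 13, 6]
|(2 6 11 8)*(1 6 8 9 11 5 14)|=|(1 6 5 14)(2 8)(9 11)|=4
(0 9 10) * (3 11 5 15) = (0 9 10)(3 11 5 15) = [9, 1, 2, 11, 4, 15, 6, 7, 8, 10, 0, 5, 12, 13, 14, 3]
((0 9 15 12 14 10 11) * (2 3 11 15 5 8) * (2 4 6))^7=(0 3 6 8 9 11 2 4 5)(10 14 12 15)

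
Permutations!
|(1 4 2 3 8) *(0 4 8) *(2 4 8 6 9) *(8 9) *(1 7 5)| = |(0 9 2 3)(1 6 8 7 5)| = 20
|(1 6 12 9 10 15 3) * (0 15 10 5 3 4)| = |(0 15 4)(1 6 12 9 5 3)| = 6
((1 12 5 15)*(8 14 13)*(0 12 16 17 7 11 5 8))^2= ((0 12 8 14 13)(1 16 17 7 11 5 15))^2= (0 8 13 12 14)(1 17 11 15 16 7 5)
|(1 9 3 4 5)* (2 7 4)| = |(1 9 3 2 7 4 5)| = 7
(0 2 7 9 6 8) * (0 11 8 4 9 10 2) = [0, 1, 7, 3, 9, 5, 4, 10, 11, 6, 2, 8] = (2 7 10)(4 9 6)(8 11)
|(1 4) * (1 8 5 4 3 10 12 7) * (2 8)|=|(1 3 10 12 7)(2 8 5 4)|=20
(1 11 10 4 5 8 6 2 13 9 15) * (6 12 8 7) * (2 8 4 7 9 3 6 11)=[0, 2, 13, 6, 5, 9, 8, 11, 12, 15, 7, 10, 4, 3, 14, 1]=(1 2 13 3 6 8 12 4 5 9 15)(7 11 10)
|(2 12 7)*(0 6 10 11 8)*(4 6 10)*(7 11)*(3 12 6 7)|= 12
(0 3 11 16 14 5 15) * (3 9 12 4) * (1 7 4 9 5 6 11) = [5, 7, 2, 1, 3, 15, 11, 4, 8, 12, 10, 16, 9, 13, 6, 0, 14] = (0 5 15)(1 7 4 3)(6 11 16 14)(9 12)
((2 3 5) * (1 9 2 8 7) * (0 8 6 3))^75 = ((0 8 7 1 9 2)(3 5 6))^75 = (0 1)(2 7)(8 9)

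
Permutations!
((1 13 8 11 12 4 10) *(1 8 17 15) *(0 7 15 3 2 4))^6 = ((0 7 15 1 13 17 3 2 4 10 8 11 12))^6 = (0 3 12 17 11 13 8 1 10 15 4 7 2)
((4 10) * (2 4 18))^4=(18)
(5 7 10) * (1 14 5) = [0, 14, 2, 3, 4, 7, 6, 10, 8, 9, 1, 11, 12, 13, 5] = (1 14 5 7 10)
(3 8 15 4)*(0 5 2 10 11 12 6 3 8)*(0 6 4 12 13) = (0 5 2 10 11 13)(3 6)(4 8 15 12) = [5, 1, 10, 6, 8, 2, 3, 7, 15, 9, 11, 13, 4, 0, 14, 12]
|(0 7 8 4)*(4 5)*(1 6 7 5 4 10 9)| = 9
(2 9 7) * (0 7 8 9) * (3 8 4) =(0 7 2)(3 8 9 4) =[7, 1, 0, 8, 3, 5, 6, 2, 9, 4]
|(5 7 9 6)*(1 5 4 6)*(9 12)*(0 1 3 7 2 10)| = |(0 1 5 2 10)(3 7 12 9)(4 6)| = 20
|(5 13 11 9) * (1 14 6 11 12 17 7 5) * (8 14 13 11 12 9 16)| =|(1 13 9)(5 11 16 8 14 6 12 17 7)| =9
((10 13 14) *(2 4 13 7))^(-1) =(2 7 10 14 13 4)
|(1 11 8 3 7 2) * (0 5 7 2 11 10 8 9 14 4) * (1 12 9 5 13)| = 33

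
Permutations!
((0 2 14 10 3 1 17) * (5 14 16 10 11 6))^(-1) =(0 17 1 3 10 16 2)(5 6 11 14)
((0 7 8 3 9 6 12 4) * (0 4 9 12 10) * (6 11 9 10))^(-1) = ((0 7 8 3 12 10)(9 11))^(-1) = (0 10 12 3 8 7)(9 11)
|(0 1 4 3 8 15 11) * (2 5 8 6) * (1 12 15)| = |(0 12 15 11)(1 4 3 6 2 5 8)| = 28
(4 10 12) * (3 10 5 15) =(3 10 12 4 5 15) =[0, 1, 2, 10, 5, 15, 6, 7, 8, 9, 12, 11, 4, 13, 14, 3]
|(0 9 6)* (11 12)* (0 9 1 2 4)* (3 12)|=12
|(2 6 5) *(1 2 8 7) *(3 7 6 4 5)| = 8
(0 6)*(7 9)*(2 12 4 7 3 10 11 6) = [2, 1, 12, 10, 7, 5, 0, 9, 8, 3, 11, 6, 4] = (0 2 12 4 7 9 3 10 11 6)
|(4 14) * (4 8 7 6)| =|(4 14 8 7 6)| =5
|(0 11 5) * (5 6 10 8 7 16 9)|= |(0 11 6 10 8 7 16 9 5)|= 9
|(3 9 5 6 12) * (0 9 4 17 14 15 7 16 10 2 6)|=33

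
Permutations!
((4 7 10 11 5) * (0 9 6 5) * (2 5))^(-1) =(0 11 10 7 4 5 2 6 9)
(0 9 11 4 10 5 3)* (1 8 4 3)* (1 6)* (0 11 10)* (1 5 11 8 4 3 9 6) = [6, 4, 2, 8, 0, 1, 5, 7, 3, 10, 11, 9] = (0 6 5 1 4)(3 8)(9 10 11)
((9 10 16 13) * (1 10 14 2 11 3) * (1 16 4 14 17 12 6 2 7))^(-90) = ((1 10 4 14 7)(2 11 3 16 13 9 17 12 6))^(-90) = (17)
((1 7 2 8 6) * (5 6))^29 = ((1 7 2 8 5 6))^29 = (1 6 5 8 2 7)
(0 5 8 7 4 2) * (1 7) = (0 5 8 1 7 4 2) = [5, 7, 0, 3, 2, 8, 6, 4, 1]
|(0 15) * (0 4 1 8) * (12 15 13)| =|(0 13 12 15 4 1 8)| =7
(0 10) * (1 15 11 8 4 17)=(0 10)(1 15 11 8 4 17)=[10, 15, 2, 3, 17, 5, 6, 7, 4, 9, 0, 8, 12, 13, 14, 11, 16, 1]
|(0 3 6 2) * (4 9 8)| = 12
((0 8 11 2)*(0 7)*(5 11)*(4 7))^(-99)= ((0 8 5 11 2 4 7))^(-99)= (0 7 4 2 11 5 8)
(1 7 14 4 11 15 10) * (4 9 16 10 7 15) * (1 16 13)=(1 15 7 14 9 13)(4 11)(10 16)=[0, 15, 2, 3, 11, 5, 6, 14, 8, 13, 16, 4, 12, 1, 9, 7, 10]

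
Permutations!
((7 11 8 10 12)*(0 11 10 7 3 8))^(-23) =((0 11)(3 8 7 10 12))^(-23) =(0 11)(3 7 12 8 10)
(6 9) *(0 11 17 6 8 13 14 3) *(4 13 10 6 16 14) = (0 11 17 16 14 3)(4 13)(6 9 8 10) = [11, 1, 2, 0, 13, 5, 9, 7, 10, 8, 6, 17, 12, 4, 3, 15, 14, 16]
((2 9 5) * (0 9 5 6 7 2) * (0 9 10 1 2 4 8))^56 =(0 6 1 4 5)(2 8 9 10 7)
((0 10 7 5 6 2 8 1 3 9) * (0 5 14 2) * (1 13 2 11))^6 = ((0 10 7 14 11 1 3 9 5 6)(2 8 13))^6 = (0 3 7 5 11)(1 10 9 14 6)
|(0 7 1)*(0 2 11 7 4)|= |(0 4)(1 2 11 7)|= 4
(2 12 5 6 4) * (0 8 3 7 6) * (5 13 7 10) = (0 8 3 10 5)(2 12 13 7 6 4) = [8, 1, 12, 10, 2, 0, 4, 6, 3, 9, 5, 11, 13, 7]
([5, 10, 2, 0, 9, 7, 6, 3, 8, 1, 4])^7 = [3, 9, 2, 7, 10, 0, 6, 5, 8, 4, 1]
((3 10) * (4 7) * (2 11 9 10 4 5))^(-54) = ((2 11 9 10 3 4 7 5))^(-54) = (2 9 3 7)(4 5 11 10)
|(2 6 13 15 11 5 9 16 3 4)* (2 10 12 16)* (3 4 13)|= 8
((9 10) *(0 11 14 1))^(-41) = (0 1 14 11)(9 10)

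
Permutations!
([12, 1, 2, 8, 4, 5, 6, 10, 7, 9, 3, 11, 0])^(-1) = (0 12)(3 10 7 8)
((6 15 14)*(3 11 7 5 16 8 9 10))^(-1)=(3 10 9 8 16 5 7 11)(6 14 15)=((3 11 7 5 16 8 9 10)(6 15 14))^(-1)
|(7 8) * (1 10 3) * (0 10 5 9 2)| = 14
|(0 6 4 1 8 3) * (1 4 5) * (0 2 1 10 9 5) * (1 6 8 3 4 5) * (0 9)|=|(0 8 4 5 10)(1 3 2 6 9)|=5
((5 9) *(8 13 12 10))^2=(8 12)(10 13)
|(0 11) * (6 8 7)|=|(0 11)(6 8 7)|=6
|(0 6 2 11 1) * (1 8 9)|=|(0 6 2 11 8 9 1)|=7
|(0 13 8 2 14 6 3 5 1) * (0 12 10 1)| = 24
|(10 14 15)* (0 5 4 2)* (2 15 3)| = 8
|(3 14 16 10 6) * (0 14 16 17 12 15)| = 20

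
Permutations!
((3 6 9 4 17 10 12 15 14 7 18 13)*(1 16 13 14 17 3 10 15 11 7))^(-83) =(1 18 11 10 16 14 7 12 13)(3 6 9 4)(15 17)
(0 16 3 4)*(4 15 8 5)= [16, 1, 2, 15, 0, 4, 6, 7, 5, 9, 10, 11, 12, 13, 14, 8, 3]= (0 16 3 15 8 5 4)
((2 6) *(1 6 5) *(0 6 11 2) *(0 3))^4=(11)(0 6 3)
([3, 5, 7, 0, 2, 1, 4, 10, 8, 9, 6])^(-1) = [3, 5, 4, 0, 6, 1, 10, 2, 8, 9, 7]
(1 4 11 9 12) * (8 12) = (1 4 11 9 8 12) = [0, 4, 2, 3, 11, 5, 6, 7, 12, 8, 10, 9, 1]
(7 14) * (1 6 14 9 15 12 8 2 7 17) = (1 6 14 17)(2 7 9 15 12 8) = [0, 6, 7, 3, 4, 5, 14, 9, 2, 15, 10, 11, 8, 13, 17, 12, 16, 1]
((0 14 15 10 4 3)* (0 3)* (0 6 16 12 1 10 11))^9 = ((0 14 15 11)(1 10 4 6 16 12))^9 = (0 14 15 11)(1 6)(4 12)(10 16)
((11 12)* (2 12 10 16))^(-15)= (16)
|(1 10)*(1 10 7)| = 2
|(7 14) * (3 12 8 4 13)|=|(3 12 8 4 13)(7 14)|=10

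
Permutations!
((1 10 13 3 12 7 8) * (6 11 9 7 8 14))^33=(1 3)(6 7 11 14 9)(8 13)(10 12)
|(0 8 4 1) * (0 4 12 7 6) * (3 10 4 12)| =|(0 8 3 10 4 1 12 7 6)| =9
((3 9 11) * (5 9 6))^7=((3 6 5 9 11))^7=(3 5 11 6 9)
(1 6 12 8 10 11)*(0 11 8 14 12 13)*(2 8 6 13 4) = [11, 13, 8, 3, 2, 5, 4, 7, 10, 9, 6, 1, 14, 0, 12] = (0 11 1 13)(2 8 10 6 4)(12 14)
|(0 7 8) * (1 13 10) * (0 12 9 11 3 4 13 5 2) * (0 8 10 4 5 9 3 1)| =30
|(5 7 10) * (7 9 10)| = |(5 9 10)| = 3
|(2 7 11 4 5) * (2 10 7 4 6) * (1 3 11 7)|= |(1 3 11 6 2 4 5 10)|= 8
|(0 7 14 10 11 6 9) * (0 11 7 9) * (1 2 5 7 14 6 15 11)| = 14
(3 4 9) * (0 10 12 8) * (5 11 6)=(0 10 12 8)(3 4 9)(5 11 6)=[10, 1, 2, 4, 9, 11, 5, 7, 0, 3, 12, 6, 8]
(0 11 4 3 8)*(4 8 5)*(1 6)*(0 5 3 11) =(1 6)(4 11 8 5) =[0, 6, 2, 3, 11, 4, 1, 7, 5, 9, 10, 8]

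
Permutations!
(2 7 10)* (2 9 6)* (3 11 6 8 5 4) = (2 7 10 9 8 5 4 3 11 6) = [0, 1, 7, 11, 3, 4, 2, 10, 5, 8, 9, 6]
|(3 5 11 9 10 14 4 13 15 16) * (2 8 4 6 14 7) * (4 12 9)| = |(2 8 12 9 10 7)(3 5 11 4 13 15 16)(6 14)| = 42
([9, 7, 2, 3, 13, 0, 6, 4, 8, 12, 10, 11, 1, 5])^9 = [9, 7, 2, 3, 13, 0, 6, 4, 8, 12, 10, 11, 1, 5]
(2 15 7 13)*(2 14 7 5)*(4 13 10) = [0, 1, 15, 3, 13, 2, 6, 10, 8, 9, 4, 11, 12, 14, 7, 5] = (2 15 5)(4 13 14 7 10)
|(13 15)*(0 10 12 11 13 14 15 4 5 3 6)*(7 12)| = 10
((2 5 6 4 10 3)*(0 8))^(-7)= (0 8)(2 3 10 4 6 5)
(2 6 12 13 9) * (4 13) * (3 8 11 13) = (2 6 12 4 3 8 11 13 9) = [0, 1, 6, 8, 3, 5, 12, 7, 11, 2, 10, 13, 4, 9]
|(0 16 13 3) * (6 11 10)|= |(0 16 13 3)(6 11 10)|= 12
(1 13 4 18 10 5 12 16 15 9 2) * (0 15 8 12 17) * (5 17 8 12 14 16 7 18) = (0 15 9 2 1 13 4 5 8 14 16 12 7 18 10 17) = [15, 13, 1, 3, 5, 8, 6, 18, 14, 2, 17, 11, 7, 4, 16, 9, 12, 0, 10]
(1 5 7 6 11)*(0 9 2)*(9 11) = (0 11 1 5 7 6 9 2) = [11, 5, 0, 3, 4, 7, 9, 6, 8, 2, 10, 1]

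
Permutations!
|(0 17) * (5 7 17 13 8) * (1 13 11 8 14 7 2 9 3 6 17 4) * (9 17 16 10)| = 30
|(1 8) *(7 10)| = 2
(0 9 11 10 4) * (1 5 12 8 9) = (0 1 5 12 8 9 11 10 4) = [1, 5, 2, 3, 0, 12, 6, 7, 9, 11, 4, 10, 8]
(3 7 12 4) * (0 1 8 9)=[1, 8, 2, 7, 3, 5, 6, 12, 9, 0, 10, 11, 4]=(0 1 8 9)(3 7 12 4)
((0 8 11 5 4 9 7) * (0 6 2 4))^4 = ((0 8 11 5)(2 4 9 7 6))^4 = (11)(2 6 7 9 4)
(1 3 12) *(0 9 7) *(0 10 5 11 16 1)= (0 9 7 10 5 11 16 1 3 12)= [9, 3, 2, 12, 4, 11, 6, 10, 8, 7, 5, 16, 0, 13, 14, 15, 1]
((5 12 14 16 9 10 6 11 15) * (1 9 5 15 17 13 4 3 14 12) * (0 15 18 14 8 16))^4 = (18)(1 11 3)(4 5 6)(8 9 17)(10 13 16)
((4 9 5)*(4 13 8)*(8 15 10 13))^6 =(15)(4 5)(8 9)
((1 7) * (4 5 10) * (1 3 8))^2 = (1 3)(4 10 5)(7 8)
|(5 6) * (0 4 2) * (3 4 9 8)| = |(0 9 8 3 4 2)(5 6)| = 6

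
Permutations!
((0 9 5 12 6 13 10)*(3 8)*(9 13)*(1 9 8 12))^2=(0 10 13)(1 5 9)(3 6)(8 12)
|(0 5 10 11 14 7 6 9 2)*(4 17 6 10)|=|(0 5 4 17 6 9 2)(7 10 11 14)|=28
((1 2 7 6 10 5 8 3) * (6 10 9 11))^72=((1 2 7 10 5 8 3)(6 9 11))^72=(11)(1 7 5 3 2 10 8)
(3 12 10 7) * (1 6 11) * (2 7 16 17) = (1 6 11)(2 7 3 12 10 16 17) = [0, 6, 7, 12, 4, 5, 11, 3, 8, 9, 16, 1, 10, 13, 14, 15, 17, 2]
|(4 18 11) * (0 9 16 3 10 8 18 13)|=|(0 9 16 3 10 8 18 11 4 13)|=10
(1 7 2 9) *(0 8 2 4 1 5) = (0 8 2 9 5)(1 7 4) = [8, 7, 9, 3, 1, 0, 6, 4, 2, 5]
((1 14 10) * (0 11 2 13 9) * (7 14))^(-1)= (0 9 13 2 11)(1 10 14 7)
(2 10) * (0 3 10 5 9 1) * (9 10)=(0 3 9 1)(2 5 10)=[3, 0, 5, 9, 4, 10, 6, 7, 8, 1, 2]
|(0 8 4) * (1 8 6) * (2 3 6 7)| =8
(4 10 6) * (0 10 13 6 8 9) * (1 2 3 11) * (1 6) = [10, 2, 3, 11, 13, 5, 4, 7, 9, 0, 8, 6, 12, 1] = (0 10 8 9)(1 2 3 11 6 4 13)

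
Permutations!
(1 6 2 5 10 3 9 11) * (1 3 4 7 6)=(2 5 10 4 7 6)(3 9 11)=[0, 1, 5, 9, 7, 10, 2, 6, 8, 11, 4, 3]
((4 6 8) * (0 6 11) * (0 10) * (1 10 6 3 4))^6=((0 3 4 11 6 8 1 10))^6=(0 1 6 4)(3 10 8 11)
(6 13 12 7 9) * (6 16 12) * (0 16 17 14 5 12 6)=[16, 1, 2, 3, 4, 12, 13, 9, 8, 17, 10, 11, 7, 0, 5, 15, 6, 14]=(0 16 6 13)(5 12 7 9 17 14)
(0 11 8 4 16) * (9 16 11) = (0 9 16)(4 11 8) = [9, 1, 2, 3, 11, 5, 6, 7, 4, 16, 10, 8, 12, 13, 14, 15, 0]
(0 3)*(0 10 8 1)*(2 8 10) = [3, 0, 8, 2, 4, 5, 6, 7, 1, 9, 10] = (10)(0 3 2 8 1)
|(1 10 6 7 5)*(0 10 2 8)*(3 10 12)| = 10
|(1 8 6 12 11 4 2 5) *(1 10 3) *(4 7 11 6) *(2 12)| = |(1 8 4 12 6 2 5 10 3)(7 11)| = 18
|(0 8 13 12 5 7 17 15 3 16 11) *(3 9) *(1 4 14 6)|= |(0 8 13 12 5 7 17 15 9 3 16 11)(1 4 14 6)|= 12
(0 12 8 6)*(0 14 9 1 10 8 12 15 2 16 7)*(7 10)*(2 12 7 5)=(0 15 12 7)(1 5 2 16 10 8 6 14 9)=[15, 5, 16, 3, 4, 2, 14, 0, 6, 1, 8, 11, 7, 13, 9, 12, 10]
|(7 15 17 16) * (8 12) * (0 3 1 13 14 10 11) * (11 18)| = 8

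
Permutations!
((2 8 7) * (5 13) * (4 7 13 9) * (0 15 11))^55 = ((0 15 11)(2 8 13 5 9 4 7))^55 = (0 15 11)(2 7 4 9 5 13 8)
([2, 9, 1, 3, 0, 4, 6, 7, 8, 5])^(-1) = (0 4 5 9 1 2)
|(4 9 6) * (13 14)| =6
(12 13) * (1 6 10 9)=(1 6 10 9)(12 13)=[0, 6, 2, 3, 4, 5, 10, 7, 8, 1, 9, 11, 13, 12]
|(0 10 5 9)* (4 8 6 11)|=4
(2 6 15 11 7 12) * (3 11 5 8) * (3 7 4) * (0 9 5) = (0 9 5 8 7 12 2 6 15)(3 11 4) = [9, 1, 6, 11, 3, 8, 15, 12, 7, 5, 10, 4, 2, 13, 14, 0]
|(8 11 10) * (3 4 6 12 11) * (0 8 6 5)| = |(0 8 3 4 5)(6 12 11 10)| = 20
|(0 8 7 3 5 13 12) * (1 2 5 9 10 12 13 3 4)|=11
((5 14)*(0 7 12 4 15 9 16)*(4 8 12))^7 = ((0 7 4 15 9 16)(5 14)(8 12))^7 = (0 7 4 15 9 16)(5 14)(8 12)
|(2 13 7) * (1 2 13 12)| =|(1 2 12)(7 13)| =6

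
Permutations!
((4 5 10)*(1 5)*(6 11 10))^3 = (1 11)(4 6)(5 10)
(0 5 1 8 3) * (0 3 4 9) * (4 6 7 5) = (0 4 9)(1 8 6 7 5) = [4, 8, 2, 3, 9, 1, 7, 5, 6, 0]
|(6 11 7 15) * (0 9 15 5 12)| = 8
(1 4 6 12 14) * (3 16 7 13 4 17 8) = (1 17 8 3 16 7 13 4 6 12 14) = [0, 17, 2, 16, 6, 5, 12, 13, 3, 9, 10, 11, 14, 4, 1, 15, 7, 8]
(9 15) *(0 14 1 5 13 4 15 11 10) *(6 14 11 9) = (0 11 10)(1 5 13 4 15 6 14) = [11, 5, 2, 3, 15, 13, 14, 7, 8, 9, 0, 10, 12, 4, 1, 6]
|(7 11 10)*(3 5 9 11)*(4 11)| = |(3 5 9 4 11 10 7)| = 7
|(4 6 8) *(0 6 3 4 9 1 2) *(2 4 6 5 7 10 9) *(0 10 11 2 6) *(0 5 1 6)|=12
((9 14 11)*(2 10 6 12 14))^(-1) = (2 9 11 14 12 6 10)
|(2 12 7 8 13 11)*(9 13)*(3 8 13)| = 15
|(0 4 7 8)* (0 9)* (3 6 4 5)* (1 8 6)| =|(0 5 3 1 8 9)(4 7 6)| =6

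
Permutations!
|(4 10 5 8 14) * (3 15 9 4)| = |(3 15 9 4 10 5 8 14)| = 8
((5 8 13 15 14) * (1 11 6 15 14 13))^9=((1 11 6 15 13 14 5 8))^9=(1 11 6 15 13 14 5 8)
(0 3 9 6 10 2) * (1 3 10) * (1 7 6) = [10, 3, 0, 9, 4, 5, 7, 6, 8, 1, 2] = (0 10 2)(1 3 9)(6 7)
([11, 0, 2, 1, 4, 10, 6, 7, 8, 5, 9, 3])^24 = (11)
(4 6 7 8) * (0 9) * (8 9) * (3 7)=(0 8 4 6 3 7 9)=[8, 1, 2, 7, 6, 5, 3, 9, 4, 0]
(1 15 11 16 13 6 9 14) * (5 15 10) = [0, 10, 2, 3, 4, 15, 9, 7, 8, 14, 5, 16, 12, 6, 1, 11, 13] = (1 10 5 15 11 16 13 6 9 14)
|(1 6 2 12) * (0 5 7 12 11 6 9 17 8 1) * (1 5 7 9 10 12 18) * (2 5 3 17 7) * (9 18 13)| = 9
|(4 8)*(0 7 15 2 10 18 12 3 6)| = |(0 7 15 2 10 18 12 3 6)(4 8)| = 18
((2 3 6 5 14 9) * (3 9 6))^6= (14)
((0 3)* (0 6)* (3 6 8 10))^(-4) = ((0 6)(3 8 10))^(-4) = (3 10 8)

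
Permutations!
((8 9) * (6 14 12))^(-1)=((6 14 12)(8 9))^(-1)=(6 12 14)(8 9)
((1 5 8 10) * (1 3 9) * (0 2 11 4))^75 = (0 4 11 2)(1 10)(3 5)(8 9)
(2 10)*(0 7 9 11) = (0 7 9 11)(2 10) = [7, 1, 10, 3, 4, 5, 6, 9, 8, 11, 2, 0]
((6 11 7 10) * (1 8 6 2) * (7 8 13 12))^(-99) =(1 7)(2 12)(10 13)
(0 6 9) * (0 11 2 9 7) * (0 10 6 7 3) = [7, 1, 9, 0, 4, 5, 3, 10, 8, 11, 6, 2] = (0 7 10 6 3)(2 9 11)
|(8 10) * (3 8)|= |(3 8 10)|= 3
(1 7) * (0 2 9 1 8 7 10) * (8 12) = (0 2 9 1 10)(7 12 8) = [2, 10, 9, 3, 4, 5, 6, 12, 7, 1, 0, 11, 8]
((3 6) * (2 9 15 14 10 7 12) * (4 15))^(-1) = (2 12 7 10 14 15 4 9)(3 6) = ((2 9 4 15 14 10 7 12)(3 6))^(-1)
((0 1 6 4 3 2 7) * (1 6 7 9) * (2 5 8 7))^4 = (0 5 6 8 4 7 3)(1 2 9)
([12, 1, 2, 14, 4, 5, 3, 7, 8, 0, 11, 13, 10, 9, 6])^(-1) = (0 9 13 11 10 12)(3 6 14)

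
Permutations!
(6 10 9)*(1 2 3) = (1 2 3)(6 10 9) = [0, 2, 3, 1, 4, 5, 10, 7, 8, 6, 9]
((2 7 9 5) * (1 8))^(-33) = ((1 8)(2 7 9 5))^(-33) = (1 8)(2 5 9 7)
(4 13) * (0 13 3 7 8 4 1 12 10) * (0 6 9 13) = [0, 12, 2, 7, 3, 5, 9, 8, 4, 13, 6, 11, 10, 1] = (1 12 10 6 9 13)(3 7 8 4)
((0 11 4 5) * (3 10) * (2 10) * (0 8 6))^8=(0 4 8)(2 3 10)(5 6 11)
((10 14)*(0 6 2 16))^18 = (0 2)(6 16)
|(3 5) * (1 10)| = |(1 10)(3 5)| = 2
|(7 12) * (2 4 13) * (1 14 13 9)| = |(1 14 13 2 4 9)(7 12)| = 6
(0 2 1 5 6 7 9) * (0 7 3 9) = (0 2 1 5 6 3 9 7) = [2, 5, 1, 9, 4, 6, 3, 0, 8, 7]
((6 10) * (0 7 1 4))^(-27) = (0 7 1 4)(6 10)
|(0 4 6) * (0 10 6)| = |(0 4)(6 10)| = 2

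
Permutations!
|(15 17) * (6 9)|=|(6 9)(15 17)|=2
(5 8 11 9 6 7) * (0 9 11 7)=(11)(0 9 6)(5 8 7)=[9, 1, 2, 3, 4, 8, 0, 5, 7, 6, 10, 11]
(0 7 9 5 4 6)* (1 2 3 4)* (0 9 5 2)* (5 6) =(0 7 6 9 2 3 4 5 1) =[7, 0, 3, 4, 5, 1, 9, 6, 8, 2]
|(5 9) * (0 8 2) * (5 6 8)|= 6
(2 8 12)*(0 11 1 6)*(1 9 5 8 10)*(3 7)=(0 11 9 5 8 12 2 10 1 6)(3 7)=[11, 6, 10, 7, 4, 8, 0, 3, 12, 5, 1, 9, 2]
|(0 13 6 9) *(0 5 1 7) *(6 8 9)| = |(0 13 8 9 5 1 7)| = 7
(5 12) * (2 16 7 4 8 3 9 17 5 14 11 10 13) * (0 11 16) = (0 11 10 13 2)(3 9 17 5 12 14 16 7 4 8) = [11, 1, 0, 9, 8, 12, 6, 4, 3, 17, 13, 10, 14, 2, 16, 15, 7, 5]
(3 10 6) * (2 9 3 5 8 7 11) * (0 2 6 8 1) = [2, 0, 9, 10, 4, 1, 5, 11, 7, 3, 8, 6] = (0 2 9 3 10 8 7 11 6 5 1)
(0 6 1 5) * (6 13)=(0 13 6 1 5)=[13, 5, 2, 3, 4, 0, 1, 7, 8, 9, 10, 11, 12, 6]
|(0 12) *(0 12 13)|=|(0 13)|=2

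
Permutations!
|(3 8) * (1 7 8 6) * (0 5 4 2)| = |(0 5 4 2)(1 7 8 3 6)| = 20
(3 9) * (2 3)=(2 3 9)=[0, 1, 3, 9, 4, 5, 6, 7, 8, 2]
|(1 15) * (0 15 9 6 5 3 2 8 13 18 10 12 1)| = 22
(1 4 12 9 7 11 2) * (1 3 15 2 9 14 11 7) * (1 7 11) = (1 4 12 14)(2 3 15)(7 11 9) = [0, 4, 3, 15, 12, 5, 6, 11, 8, 7, 10, 9, 14, 13, 1, 2]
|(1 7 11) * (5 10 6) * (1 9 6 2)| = |(1 7 11 9 6 5 10 2)| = 8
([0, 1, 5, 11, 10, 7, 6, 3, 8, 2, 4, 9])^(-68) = (2 11 7)(3 5 9)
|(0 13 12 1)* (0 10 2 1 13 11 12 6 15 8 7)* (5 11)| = 9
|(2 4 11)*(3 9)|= |(2 4 11)(3 9)|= 6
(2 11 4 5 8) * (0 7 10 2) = (0 7 10 2 11 4 5 8) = [7, 1, 11, 3, 5, 8, 6, 10, 0, 9, 2, 4]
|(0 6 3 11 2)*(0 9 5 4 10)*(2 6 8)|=|(0 8 2 9 5 4 10)(3 11 6)|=21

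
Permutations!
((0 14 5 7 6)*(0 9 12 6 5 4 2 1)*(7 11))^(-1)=((0 14 4 2 1)(5 11 7)(6 9 12))^(-1)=(0 1 2 4 14)(5 7 11)(6 12 9)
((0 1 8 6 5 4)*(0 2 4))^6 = (0 1 8 6 5)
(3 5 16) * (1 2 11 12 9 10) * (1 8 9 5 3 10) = (1 2 11 12 5 16 10 8 9) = [0, 2, 11, 3, 4, 16, 6, 7, 9, 1, 8, 12, 5, 13, 14, 15, 10]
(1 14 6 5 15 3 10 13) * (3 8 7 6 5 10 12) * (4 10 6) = (1 14 5 15 8 7 4 10 13)(3 12) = [0, 14, 2, 12, 10, 15, 6, 4, 7, 9, 13, 11, 3, 1, 5, 8]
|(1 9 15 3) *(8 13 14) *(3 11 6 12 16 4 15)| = |(1 9 3)(4 15 11 6 12 16)(8 13 14)| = 6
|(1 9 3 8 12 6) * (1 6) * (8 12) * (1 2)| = 5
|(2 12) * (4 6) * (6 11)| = |(2 12)(4 11 6)| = 6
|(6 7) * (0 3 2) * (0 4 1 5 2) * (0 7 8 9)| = |(0 3 7 6 8 9)(1 5 2 4)| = 12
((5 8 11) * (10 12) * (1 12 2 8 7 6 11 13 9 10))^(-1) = (1 12)(2 10 9 13 8)(5 11 6 7)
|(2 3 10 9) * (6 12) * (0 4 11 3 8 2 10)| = |(0 4 11 3)(2 8)(6 12)(9 10)| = 4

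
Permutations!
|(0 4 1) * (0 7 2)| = 5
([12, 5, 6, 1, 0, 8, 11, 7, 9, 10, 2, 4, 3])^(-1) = (0 4 11 6 2 10 9 8 5 1 3 12)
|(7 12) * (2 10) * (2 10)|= 2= |(7 12)|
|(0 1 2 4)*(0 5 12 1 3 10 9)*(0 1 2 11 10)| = 4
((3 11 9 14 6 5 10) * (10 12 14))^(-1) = ((3 11 9 10)(5 12 14 6))^(-1) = (3 10 9 11)(5 6 14 12)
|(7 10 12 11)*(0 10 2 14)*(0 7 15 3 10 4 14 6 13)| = 35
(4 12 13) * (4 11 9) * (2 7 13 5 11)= (2 7 13)(4 12 5 11 9)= [0, 1, 7, 3, 12, 11, 6, 13, 8, 4, 10, 9, 5, 2]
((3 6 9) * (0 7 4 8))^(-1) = ((0 7 4 8)(3 6 9))^(-1) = (0 8 4 7)(3 9 6)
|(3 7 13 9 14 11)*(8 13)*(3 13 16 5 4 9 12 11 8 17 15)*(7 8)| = |(3 8 16 5 4 9 14 7 17 15)(11 13 12)| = 30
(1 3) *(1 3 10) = (1 10) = [0, 10, 2, 3, 4, 5, 6, 7, 8, 9, 1]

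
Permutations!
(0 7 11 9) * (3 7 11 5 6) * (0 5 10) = (0 11 9 5 6 3 7 10) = [11, 1, 2, 7, 4, 6, 3, 10, 8, 5, 0, 9]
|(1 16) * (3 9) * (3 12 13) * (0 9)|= 10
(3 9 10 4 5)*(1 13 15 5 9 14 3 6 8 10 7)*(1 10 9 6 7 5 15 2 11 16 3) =(1 13 2 11 16 3 14)(4 6 8 9 5 7 10) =[0, 13, 11, 14, 6, 7, 8, 10, 9, 5, 4, 16, 12, 2, 1, 15, 3]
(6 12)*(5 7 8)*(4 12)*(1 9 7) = (1 9 7 8 5)(4 12 6) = [0, 9, 2, 3, 12, 1, 4, 8, 5, 7, 10, 11, 6]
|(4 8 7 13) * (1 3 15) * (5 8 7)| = 6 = |(1 3 15)(4 7 13)(5 8)|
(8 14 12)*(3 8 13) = [0, 1, 2, 8, 4, 5, 6, 7, 14, 9, 10, 11, 13, 3, 12] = (3 8 14 12 13)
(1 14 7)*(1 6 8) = (1 14 7 6 8) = [0, 14, 2, 3, 4, 5, 8, 6, 1, 9, 10, 11, 12, 13, 7]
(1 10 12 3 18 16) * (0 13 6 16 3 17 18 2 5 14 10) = [13, 0, 5, 2, 4, 14, 16, 7, 8, 9, 12, 11, 17, 6, 10, 15, 1, 18, 3] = (0 13 6 16 1)(2 5 14 10 12 17 18 3)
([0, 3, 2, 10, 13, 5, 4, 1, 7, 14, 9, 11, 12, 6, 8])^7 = (14)(4 13 6)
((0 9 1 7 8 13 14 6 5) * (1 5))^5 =(0 5 9)(1 6 14 13 8 7)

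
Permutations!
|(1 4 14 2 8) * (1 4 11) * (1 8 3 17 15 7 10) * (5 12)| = |(1 11 8 4 14 2 3 17 15 7 10)(5 12)| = 22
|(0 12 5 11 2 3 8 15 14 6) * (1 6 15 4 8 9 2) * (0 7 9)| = 10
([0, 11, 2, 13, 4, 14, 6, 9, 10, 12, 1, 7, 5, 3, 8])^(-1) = (1 10 8 14 5 12 9 7 11)(3 13)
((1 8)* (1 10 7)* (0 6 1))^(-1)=(0 7 10 8 1 6)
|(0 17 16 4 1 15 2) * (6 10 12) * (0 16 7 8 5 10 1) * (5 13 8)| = 12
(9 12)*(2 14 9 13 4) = (2 14 9 12 13 4) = [0, 1, 14, 3, 2, 5, 6, 7, 8, 12, 10, 11, 13, 4, 9]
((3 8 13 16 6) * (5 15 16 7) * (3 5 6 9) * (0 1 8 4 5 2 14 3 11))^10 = (0 5 6)(1 15 2)(3 13 9)(4 7 11)(8 16 14)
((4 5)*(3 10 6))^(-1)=(3 6 10)(4 5)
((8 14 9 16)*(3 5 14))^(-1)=((3 5 14 9 16 8))^(-1)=(3 8 16 9 14 5)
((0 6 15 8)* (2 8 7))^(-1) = ((0 6 15 7 2 8))^(-1) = (0 8 2 7 15 6)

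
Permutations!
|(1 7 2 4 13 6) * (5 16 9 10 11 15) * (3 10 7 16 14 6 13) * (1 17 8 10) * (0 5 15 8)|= |(0 5 14 6 17)(1 16 9 7 2 4 3)(8 10 11)|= 105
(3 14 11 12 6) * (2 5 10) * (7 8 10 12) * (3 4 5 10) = (2 10)(3 14 11 7 8)(4 5 12 6) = [0, 1, 10, 14, 5, 12, 4, 8, 3, 9, 2, 7, 6, 13, 11]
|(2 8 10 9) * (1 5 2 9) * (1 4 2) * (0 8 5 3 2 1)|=|(0 8 10 4 1 3 2 5)|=8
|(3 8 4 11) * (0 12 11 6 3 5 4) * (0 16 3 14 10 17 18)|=|(0 12 11 5 4 6 14 10 17 18)(3 8 16)|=30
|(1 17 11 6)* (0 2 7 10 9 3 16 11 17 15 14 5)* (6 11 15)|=10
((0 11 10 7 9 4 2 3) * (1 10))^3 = (0 10 4)(1 9 3)(2 11 7)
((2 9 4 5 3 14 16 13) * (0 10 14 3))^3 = ((0 10 14 16 13 2 9 4 5))^3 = (0 16 9)(2 5 14)(4 10 13)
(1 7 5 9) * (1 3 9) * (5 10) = [0, 7, 2, 9, 4, 1, 6, 10, 8, 3, 5] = (1 7 10 5)(3 9)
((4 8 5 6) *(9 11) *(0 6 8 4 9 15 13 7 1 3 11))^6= ((0 6 9)(1 3 11 15 13 7)(5 8))^6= (15)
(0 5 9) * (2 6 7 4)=(0 5 9)(2 6 7 4)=[5, 1, 6, 3, 2, 9, 7, 4, 8, 0]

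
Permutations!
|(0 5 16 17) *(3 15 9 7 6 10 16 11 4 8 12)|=14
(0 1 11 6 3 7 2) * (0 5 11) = (0 1)(2 5 11 6 3 7) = [1, 0, 5, 7, 4, 11, 3, 2, 8, 9, 10, 6]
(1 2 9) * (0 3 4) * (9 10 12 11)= (0 3 4)(1 2 10 12 11 9)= [3, 2, 10, 4, 0, 5, 6, 7, 8, 1, 12, 9, 11]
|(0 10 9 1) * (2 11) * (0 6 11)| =|(0 10 9 1 6 11 2)| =7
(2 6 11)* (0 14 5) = [14, 1, 6, 3, 4, 0, 11, 7, 8, 9, 10, 2, 12, 13, 5] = (0 14 5)(2 6 11)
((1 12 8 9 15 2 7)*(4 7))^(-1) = (1 7 4 2 15 9 8 12)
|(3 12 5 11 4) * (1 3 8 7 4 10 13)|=21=|(1 3 12 5 11 10 13)(4 8 7)|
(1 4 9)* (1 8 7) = (1 4 9 8 7) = [0, 4, 2, 3, 9, 5, 6, 1, 7, 8]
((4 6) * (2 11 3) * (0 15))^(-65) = ((0 15)(2 11 3)(4 6))^(-65) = (0 15)(2 11 3)(4 6)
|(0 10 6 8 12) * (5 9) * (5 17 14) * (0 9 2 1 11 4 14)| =|(0 10 6 8 12 9 17)(1 11 4 14 5 2)| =42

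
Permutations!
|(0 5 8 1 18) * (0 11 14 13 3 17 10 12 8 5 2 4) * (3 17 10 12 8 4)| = 13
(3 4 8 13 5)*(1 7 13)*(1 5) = (1 7 13)(3 4 8 5) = [0, 7, 2, 4, 8, 3, 6, 13, 5, 9, 10, 11, 12, 1]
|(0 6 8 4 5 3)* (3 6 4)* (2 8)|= 7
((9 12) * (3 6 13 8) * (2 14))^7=((2 14)(3 6 13 8)(9 12))^7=(2 14)(3 8 13 6)(9 12)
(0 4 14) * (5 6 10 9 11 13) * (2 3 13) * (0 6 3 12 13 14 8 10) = (0 4 8 10 9 11 2 12 13 5 3 14 6) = [4, 1, 12, 14, 8, 3, 0, 7, 10, 11, 9, 2, 13, 5, 6]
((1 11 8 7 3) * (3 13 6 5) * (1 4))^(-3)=(1 5 7)(3 13 11)(4 6 8)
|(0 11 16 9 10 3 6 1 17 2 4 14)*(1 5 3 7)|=33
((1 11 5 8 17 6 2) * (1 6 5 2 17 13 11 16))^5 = (1 16)(2 13 5 6 11 8 17)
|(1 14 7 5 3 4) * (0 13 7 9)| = 9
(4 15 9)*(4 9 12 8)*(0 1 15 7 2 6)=[1, 15, 6, 3, 7, 5, 0, 2, 4, 9, 10, 11, 8, 13, 14, 12]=(0 1 15 12 8 4 7 2 6)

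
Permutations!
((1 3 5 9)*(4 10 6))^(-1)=(1 9 5 3)(4 6 10)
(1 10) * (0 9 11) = (0 9 11)(1 10) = [9, 10, 2, 3, 4, 5, 6, 7, 8, 11, 1, 0]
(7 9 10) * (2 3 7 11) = (2 3 7 9 10 11) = [0, 1, 3, 7, 4, 5, 6, 9, 8, 10, 11, 2]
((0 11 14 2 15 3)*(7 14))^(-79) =((0 11 7 14 2 15 3))^(-79) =(0 15 14 11 3 2 7)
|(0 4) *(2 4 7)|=|(0 7 2 4)|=4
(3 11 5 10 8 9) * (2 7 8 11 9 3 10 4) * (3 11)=(2 7 8 11 5 4)(3 9 10)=[0, 1, 7, 9, 2, 4, 6, 8, 11, 10, 3, 5]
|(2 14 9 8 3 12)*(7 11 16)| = 6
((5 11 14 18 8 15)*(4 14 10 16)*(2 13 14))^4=(2 8 10 13 15 16 14 5 4 18 11)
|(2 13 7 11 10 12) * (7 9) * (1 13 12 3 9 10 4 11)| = |(1 13 10 3 9 7)(2 12)(4 11)| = 6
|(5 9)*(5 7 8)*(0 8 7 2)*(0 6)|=6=|(0 8 5 9 2 6)|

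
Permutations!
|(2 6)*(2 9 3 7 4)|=6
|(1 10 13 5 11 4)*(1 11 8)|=|(1 10 13 5 8)(4 11)|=10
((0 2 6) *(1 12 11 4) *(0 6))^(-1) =((0 2)(1 12 11 4))^(-1) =(0 2)(1 4 11 12)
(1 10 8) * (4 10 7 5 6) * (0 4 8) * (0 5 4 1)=(0 1 7 4 10 5 6 8)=[1, 7, 2, 3, 10, 6, 8, 4, 0, 9, 5]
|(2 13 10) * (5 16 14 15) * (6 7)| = 12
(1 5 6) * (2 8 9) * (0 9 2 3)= (0 9 3)(1 5 6)(2 8)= [9, 5, 8, 0, 4, 6, 1, 7, 2, 3]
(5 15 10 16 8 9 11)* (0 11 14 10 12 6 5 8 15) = (0 11 8 9 14 10 16 15 12 6 5) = [11, 1, 2, 3, 4, 0, 5, 7, 9, 14, 16, 8, 6, 13, 10, 12, 15]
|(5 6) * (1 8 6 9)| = 5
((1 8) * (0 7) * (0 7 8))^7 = (0 8 1)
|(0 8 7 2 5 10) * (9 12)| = 6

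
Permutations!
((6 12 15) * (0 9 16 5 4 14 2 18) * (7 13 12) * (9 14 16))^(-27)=(0 14 2 18)(6 12 7 15 13)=((0 14 2 18)(4 16 5)(6 7 13 12 15))^(-27)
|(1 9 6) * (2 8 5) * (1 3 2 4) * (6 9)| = |(9)(1 6 3 2 8 5 4)| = 7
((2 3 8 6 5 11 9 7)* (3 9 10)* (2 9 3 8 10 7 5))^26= ((2 3 10 8 6)(5 11 7 9))^26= (2 3 10 8 6)(5 7)(9 11)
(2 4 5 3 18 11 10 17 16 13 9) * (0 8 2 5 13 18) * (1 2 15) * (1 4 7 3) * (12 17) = (0 8 15 4 13 9 5 1 2 7 3)(10 12 17 16 18 11) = [8, 2, 7, 0, 13, 1, 6, 3, 15, 5, 12, 10, 17, 9, 14, 4, 18, 16, 11]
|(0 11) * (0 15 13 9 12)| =6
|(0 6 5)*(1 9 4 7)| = |(0 6 5)(1 9 4 7)| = 12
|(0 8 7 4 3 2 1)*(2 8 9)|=4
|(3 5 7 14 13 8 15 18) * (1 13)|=|(1 13 8 15 18 3 5 7 14)|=9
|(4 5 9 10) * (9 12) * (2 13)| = |(2 13)(4 5 12 9 10)| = 10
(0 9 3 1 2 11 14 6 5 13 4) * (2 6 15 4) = (0 9 3 1 6 5 13 2 11 14 15 4) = [9, 6, 11, 1, 0, 13, 5, 7, 8, 3, 10, 14, 12, 2, 15, 4]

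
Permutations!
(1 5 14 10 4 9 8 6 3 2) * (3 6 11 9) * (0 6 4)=(0 6 4 3 2 1 5 14 10)(8 11 9)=[6, 5, 1, 2, 3, 14, 4, 7, 11, 8, 0, 9, 12, 13, 10]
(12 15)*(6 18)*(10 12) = [0, 1, 2, 3, 4, 5, 18, 7, 8, 9, 12, 11, 15, 13, 14, 10, 16, 17, 6] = (6 18)(10 12 15)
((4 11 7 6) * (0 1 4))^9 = (0 11)(1 7)(4 6)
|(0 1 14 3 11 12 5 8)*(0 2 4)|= 10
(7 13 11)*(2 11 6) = [0, 1, 11, 3, 4, 5, 2, 13, 8, 9, 10, 7, 12, 6] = (2 11 7 13 6)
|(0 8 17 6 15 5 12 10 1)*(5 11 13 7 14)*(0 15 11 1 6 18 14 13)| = 10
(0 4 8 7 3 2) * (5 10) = (0 4 8 7 3 2)(5 10) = [4, 1, 0, 2, 8, 10, 6, 3, 7, 9, 5]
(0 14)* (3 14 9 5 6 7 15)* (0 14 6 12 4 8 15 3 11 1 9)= (1 9 5 12 4 8 15 11)(3 6 7)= [0, 9, 2, 6, 8, 12, 7, 3, 15, 5, 10, 1, 4, 13, 14, 11]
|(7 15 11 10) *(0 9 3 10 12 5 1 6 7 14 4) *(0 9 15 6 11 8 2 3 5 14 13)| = |(0 15 8 2 3 10 13)(1 11 12 14 4 9 5)(6 7)| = 14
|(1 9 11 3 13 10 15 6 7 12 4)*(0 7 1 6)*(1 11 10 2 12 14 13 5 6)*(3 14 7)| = |(0 3 5 6 11 14 13 2 12 4 1 9 10 15)| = 14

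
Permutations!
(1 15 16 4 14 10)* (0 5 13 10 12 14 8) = (0 5 13 10 1 15 16 4 8)(12 14) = [5, 15, 2, 3, 8, 13, 6, 7, 0, 9, 1, 11, 14, 10, 12, 16, 4]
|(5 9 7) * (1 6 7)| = 5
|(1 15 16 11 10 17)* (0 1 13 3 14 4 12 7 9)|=14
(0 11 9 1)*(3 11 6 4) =(0 6 4 3 11 9 1) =[6, 0, 2, 11, 3, 5, 4, 7, 8, 1, 10, 9]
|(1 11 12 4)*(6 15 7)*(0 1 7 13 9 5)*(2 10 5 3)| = 14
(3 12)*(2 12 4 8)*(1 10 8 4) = (1 10 8 2 12 3) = [0, 10, 12, 1, 4, 5, 6, 7, 2, 9, 8, 11, 3]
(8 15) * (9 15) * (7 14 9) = (7 14 9 15 8) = [0, 1, 2, 3, 4, 5, 6, 14, 7, 15, 10, 11, 12, 13, 9, 8]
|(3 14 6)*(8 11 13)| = |(3 14 6)(8 11 13)| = 3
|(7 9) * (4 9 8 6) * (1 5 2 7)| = 8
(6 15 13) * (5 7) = [0, 1, 2, 3, 4, 7, 15, 5, 8, 9, 10, 11, 12, 6, 14, 13] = (5 7)(6 15 13)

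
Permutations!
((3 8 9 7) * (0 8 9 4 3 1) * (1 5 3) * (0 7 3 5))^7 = ((0 8 4 1 7)(3 9))^7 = (0 4 7 8 1)(3 9)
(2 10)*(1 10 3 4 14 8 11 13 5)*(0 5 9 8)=(0 5 1 10 2 3 4 14)(8 11 13 9)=[5, 10, 3, 4, 14, 1, 6, 7, 11, 8, 2, 13, 12, 9, 0]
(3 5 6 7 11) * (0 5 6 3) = [5, 1, 2, 6, 4, 3, 7, 11, 8, 9, 10, 0] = (0 5 3 6 7 11)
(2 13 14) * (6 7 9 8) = (2 13 14)(6 7 9 8) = [0, 1, 13, 3, 4, 5, 7, 9, 6, 8, 10, 11, 12, 14, 2]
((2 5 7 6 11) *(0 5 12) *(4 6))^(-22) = (0 7 6 2)(4 11 12 5)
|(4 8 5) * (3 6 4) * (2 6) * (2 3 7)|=6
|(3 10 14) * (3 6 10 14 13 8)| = |(3 14 6 10 13 8)| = 6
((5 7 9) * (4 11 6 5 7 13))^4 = (4 13 5 6 11)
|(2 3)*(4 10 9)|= |(2 3)(4 10 9)|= 6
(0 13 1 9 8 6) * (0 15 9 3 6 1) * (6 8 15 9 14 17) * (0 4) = [13, 3, 2, 8, 0, 5, 9, 7, 1, 15, 10, 11, 12, 4, 17, 14, 16, 6] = (0 13 4)(1 3 8)(6 9 15 14 17)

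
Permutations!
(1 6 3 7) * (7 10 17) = (1 6 3 10 17 7) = [0, 6, 2, 10, 4, 5, 3, 1, 8, 9, 17, 11, 12, 13, 14, 15, 16, 7]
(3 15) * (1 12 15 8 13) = (1 12 15 3 8 13) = [0, 12, 2, 8, 4, 5, 6, 7, 13, 9, 10, 11, 15, 1, 14, 3]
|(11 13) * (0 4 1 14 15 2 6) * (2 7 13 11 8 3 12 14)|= 35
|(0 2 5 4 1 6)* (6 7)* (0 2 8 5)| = |(0 8 5 4 1 7 6 2)| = 8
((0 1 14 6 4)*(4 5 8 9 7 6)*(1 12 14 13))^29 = ((0 12 14 4)(1 13)(5 8 9 7 6))^29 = (0 12 14 4)(1 13)(5 6 7 9 8)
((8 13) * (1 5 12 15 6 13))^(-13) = (1 5 12 15 6 13 8)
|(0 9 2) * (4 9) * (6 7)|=4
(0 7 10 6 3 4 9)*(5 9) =[7, 1, 2, 4, 5, 9, 3, 10, 8, 0, 6] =(0 7 10 6 3 4 5 9)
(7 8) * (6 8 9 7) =(6 8)(7 9) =[0, 1, 2, 3, 4, 5, 8, 9, 6, 7]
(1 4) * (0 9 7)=[9, 4, 2, 3, 1, 5, 6, 0, 8, 7]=(0 9 7)(1 4)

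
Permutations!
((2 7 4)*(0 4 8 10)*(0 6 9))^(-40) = (10) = ((0 4 2 7 8 10 6 9))^(-40)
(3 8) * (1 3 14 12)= (1 3 8 14 12)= [0, 3, 2, 8, 4, 5, 6, 7, 14, 9, 10, 11, 1, 13, 12]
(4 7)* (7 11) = (4 11 7) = [0, 1, 2, 3, 11, 5, 6, 4, 8, 9, 10, 7]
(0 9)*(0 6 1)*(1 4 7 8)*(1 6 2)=(0 9 2 1)(4 7 8 6)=[9, 0, 1, 3, 7, 5, 4, 8, 6, 2]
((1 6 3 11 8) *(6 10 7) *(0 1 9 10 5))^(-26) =(0 1 5)(3 8 10 6 11 9 7)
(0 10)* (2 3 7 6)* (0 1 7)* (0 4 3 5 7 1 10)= [0, 1, 5, 4, 3, 7, 2, 6, 8, 9, 10]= (10)(2 5 7 6)(3 4)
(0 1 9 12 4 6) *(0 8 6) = (0 1 9 12 4)(6 8) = [1, 9, 2, 3, 0, 5, 8, 7, 6, 12, 10, 11, 4]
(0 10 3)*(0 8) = (0 10 3 8) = [10, 1, 2, 8, 4, 5, 6, 7, 0, 9, 3]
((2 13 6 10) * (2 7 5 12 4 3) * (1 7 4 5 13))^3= ((1 7 13 6 10 4 3 2)(5 12))^3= (1 6 3 7 10 2 13 4)(5 12)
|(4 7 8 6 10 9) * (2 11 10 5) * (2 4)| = |(2 11 10 9)(4 7 8 6 5)| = 20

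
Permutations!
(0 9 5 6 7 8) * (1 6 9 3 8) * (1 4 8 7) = (0 3 7 4 8)(1 6)(5 9) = [3, 6, 2, 7, 8, 9, 1, 4, 0, 5]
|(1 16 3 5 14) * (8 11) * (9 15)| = 10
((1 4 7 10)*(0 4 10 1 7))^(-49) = (0 4)(1 7 10)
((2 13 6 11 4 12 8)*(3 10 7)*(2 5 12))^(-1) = (2 4 11 6 13)(3 7 10)(5 8 12)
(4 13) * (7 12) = (4 13)(7 12) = [0, 1, 2, 3, 13, 5, 6, 12, 8, 9, 10, 11, 7, 4]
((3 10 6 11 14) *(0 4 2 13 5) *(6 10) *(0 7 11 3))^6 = ((0 4 2 13 5 7 11 14)(3 6))^6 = (0 11 5 2)(4 14 7 13)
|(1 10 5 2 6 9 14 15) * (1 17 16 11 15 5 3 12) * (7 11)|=|(1 10 3 12)(2 6 9 14 5)(7 11 15 17 16)|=20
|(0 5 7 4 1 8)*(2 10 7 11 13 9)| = 11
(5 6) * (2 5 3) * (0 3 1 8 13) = [3, 8, 5, 2, 4, 6, 1, 7, 13, 9, 10, 11, 12, 0] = (0 3 2 5 6 1 8 13)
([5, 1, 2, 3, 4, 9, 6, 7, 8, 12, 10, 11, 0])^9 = [5, 1, 2, 3, 4, 9, 6, 7, 8, 12, 10, 11, 0]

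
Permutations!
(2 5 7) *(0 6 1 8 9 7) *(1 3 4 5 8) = (0 6 3 4 5)(2 8 9 7) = [6, 1, 8, 4, 5, 0, 3, 2, 9, 7]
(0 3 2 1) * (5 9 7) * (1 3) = (0 1)(2 3)(5 9 7) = [1, 0, 3, 2, 4, 9, 6, 5, 8, 7]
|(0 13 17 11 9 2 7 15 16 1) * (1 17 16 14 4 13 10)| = |(0 10 1)(2 7 15 14 4 13 16 17 11 9)| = 30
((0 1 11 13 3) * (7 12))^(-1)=(0 3 13 11 1)(7 12)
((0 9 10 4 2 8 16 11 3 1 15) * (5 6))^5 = ((0 9 10 4 2 8 16 11 3 1 15)(5 6))^5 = (0 8 15 2 1 4 3 10 11 9 16)(5 6)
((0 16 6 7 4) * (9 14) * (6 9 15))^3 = ((0 16 9 14 15 6 7 4))^3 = (0 14 7 16 15 4 9 6)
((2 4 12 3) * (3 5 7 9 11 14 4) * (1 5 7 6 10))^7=(1 10 6 5)(2 3)(4 12 7 9 11 14)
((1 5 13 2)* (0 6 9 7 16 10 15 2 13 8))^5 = ((0 6 9 7 16 10 15 2 1 5 8))^5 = (0 10 8 16 5 7 1 9 2 6 15)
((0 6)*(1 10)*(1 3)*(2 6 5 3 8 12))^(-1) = (0 6 2 12 8 10 1 3 5) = ((0 5 3 1 10 8 12 2 6))^(-1)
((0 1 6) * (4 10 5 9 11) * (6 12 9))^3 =(0 9 10)(1 11 5)(4 6 12)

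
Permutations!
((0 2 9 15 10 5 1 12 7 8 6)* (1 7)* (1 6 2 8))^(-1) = ((0 8 2 9 15 10 5 7 1 12 6))^(-1) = (0 6 12 1 7 5 10 15 9 2 8)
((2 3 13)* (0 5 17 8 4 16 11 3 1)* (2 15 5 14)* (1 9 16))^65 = ((0 14 2 9 16 11 3 13 15 5 17 8 4 1))^65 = (0 5 16 1 15 9 4 13 2 8 3 14 17 11)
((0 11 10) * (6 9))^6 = ((0 11 10)(6 9))^6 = (11)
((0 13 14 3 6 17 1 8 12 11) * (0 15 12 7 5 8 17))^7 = (0 14 6 13 3)(1 17)(5 8 7)(11 15 12)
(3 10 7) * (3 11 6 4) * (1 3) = (1 3 10 7 11 6 4) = [0, 3, 2, 10, 1, 5, 4, 11, 8, 9, 7, 6]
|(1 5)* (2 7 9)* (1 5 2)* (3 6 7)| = |(1 2 3 6 7 9)| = 6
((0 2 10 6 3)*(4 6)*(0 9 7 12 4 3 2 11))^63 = (0 11)(2 6 4 12 7 9 3 10)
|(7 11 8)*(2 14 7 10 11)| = 3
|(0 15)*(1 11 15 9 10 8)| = 7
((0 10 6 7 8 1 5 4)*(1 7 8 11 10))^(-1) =(0 4 5 1)(6 10 11 7 8)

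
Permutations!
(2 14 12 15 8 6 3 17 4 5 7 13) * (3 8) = (2 14 12 15 3 17 4 5 7 13)(6 8) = [0, 1, 14, 17, 5, 7, 8, 13, 6, 9, 10, 11, 15, 2, 12, 3, 16, 4]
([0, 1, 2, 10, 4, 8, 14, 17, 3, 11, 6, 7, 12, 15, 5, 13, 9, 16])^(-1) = (3 8 5 14 6 10)(7 11 9 16 17)(13 15)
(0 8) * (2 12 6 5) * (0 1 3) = (0 8 1 3)(2 12 6 5) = [8, 3, 12, 0, 4, 2, 5, 7, 1, 9, 10, 11, 6]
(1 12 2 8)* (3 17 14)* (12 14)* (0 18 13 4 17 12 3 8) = [18, 14, 0, 12, 17, 5, 6, 7, 1, 9, 10, 11, 2, 4, 8, 15, 16, 3, 13] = (0 18 13 4 17 3 12 2)(1 14 8)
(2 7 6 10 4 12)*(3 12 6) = [0, 1, 7, 12, 6, 5, 10, 3, 8, 9, 4, 11, 2] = (2 7 3 12)(4 6 10)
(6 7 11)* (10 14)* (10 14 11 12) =(14)(6 7 12 10 11) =[0, 1, 2, 3, 4, 5, 7, 12, 8, 9, 11, 6, 10, 13, 14]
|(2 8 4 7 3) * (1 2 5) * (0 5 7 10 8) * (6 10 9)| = 20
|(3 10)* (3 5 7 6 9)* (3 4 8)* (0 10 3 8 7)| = |(0 10 5)(4 7 6 9)| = 12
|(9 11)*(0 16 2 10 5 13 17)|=|(0 16 2 10 5 13 17)(9 11)|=14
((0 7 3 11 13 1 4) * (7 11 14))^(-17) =(0 1 11 4 13)(3 14 7)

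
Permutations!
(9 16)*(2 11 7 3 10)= [0, 1, 11, 10, 4, 5, 6, 3, 8, 16, 2, 7, 12, 13, 14, 15, 9]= (2 11 7 3 10)(9 16)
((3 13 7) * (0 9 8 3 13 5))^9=(0 5 3 8 9)(7 13)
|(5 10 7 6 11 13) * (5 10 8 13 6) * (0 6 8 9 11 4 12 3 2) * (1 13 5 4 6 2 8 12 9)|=|(0 2)(1 13 10 7 4 9 11 12 3 8 5)|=22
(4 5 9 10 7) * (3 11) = (3 11)(4 5 9 10 7) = [0, 1, 2, 11, 5, 9, 6, 4, 8, 10, 7, 3]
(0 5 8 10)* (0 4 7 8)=(0 5)(4 7 8 10)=[5, 1, 2, 3, 7, 0, 6, 8, 10, 9, 4]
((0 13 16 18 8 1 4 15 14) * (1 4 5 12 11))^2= (0 16 8 15)(1 12)(4 14 13 18)(5 11)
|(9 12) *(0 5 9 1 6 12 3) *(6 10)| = |(0 5 9 3)(1 10 6 12)| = 4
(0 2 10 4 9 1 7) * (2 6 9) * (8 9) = (0 6 8 9 1 7)(2 10 4) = [6, 7, 10, 3, 2, 5, 8, 0, 9, 1, 4]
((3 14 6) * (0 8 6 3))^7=((0 8 6)(3 14))^7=(0 8 6)(3 14)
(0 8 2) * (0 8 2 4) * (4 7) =(0 2 8 7 4) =[2, 1, 8, 3, 0, 5, 6, 4, 7]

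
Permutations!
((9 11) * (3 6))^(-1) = (3 6)(9 11)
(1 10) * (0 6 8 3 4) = [6, 10, 2, 4, 0, 5, 8, 7, 3, 9, 1] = (0 6 8 3 4)(1 10)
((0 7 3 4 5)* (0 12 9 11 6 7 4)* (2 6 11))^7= ((0 4 5 12 9 2 6 7 3))^7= (0 7 2 12 4 3 6 9 5)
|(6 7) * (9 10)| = 2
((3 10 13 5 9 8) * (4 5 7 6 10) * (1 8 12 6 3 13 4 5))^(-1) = (1 4 10 6 12 9 5 3 7 13 8)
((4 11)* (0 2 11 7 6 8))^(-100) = (0 6 4 2 8 7 11)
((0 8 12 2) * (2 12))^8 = ((12)(0 8 2))^8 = (12)(0 2 8)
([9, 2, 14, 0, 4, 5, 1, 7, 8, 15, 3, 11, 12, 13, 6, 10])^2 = (0 15 3 9 10)(1 14)(2 6)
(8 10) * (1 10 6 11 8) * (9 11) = (1 10)(6 9 11 8) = [0, 10, 2, 3, 4, 5, 9, 7, 6, 11, 1, 8]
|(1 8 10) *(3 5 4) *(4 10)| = |(1 8 4 3 5 10)| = 6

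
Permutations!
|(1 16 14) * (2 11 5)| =|(1 16 14)(2 11 5)| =3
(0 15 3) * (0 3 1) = (0 15 1) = [15, 0, 2, 3, 4, 5, 6, 7, 8, 9, 10, 11, 12, 13, 14, 1]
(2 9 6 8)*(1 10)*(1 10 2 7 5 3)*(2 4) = (10)(1 4 2 9 6 8 7 5 3) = [0, 4, 9, 1, 2, 3, 8, 5, 7, 6, 10]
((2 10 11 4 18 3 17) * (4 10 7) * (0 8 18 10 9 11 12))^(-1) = ((0 8 18 3 17 2 7 4 10 12)(9 11))^(-1) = (0 12 10 4 7 2 17 3 18 8)(9 11)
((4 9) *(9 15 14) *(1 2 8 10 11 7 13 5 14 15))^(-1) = (15)(1 4 9 14 5 13 7 11 10 8 2) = ((15)(1 2 8 10 11 7 13 5 14 9 4))^(-1)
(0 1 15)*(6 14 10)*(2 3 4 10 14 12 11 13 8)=(0 1 15)(2 3 4 10 6 12 11 13 8)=[1, 15, 3, 4, 10, 5, 12, 7, 2, 9, 6, 13, 11, 8, 14, 0]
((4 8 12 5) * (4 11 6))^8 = (4 12 11)(5 6 8)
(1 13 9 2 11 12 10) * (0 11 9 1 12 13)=[11, 0, 9, 3, 4, 5, 6, 7, 8, 2, 12, 13, 10, 1]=(0 11 13 1)(2 9)(10 12)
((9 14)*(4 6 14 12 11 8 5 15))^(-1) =((4 6 14 9 12 11 8 5 15))^(-1) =(4 15 5 8 11 12 9 14 6)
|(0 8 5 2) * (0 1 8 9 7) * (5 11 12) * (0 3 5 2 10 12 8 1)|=8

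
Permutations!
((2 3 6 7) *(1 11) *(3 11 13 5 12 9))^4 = (1 9 2 5 6)(3 11 12 7 13)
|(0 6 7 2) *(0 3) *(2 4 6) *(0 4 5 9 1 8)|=10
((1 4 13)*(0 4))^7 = (0 1 13 4) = ((0 4 13 1))^7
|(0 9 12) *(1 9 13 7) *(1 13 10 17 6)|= |(0 10 17 6 1 9 12)(7 13)|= 14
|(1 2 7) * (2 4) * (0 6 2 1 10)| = 10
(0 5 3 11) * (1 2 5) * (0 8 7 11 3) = (0 1 2 5)(7 11 8) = [1, 2, 5, 3, 4, 0, 6, 11, 7, 9, 10, 8]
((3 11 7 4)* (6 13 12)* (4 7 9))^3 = ((3 11 9 4)(6 13 12))^3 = (13)(3 4 9 11)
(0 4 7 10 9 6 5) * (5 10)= [4, 1, 2, 3, 7, 0, 10, 5, 8, 6, 9]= (0 4 7 5)(6 10 9)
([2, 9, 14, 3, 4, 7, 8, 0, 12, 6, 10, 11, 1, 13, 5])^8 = (0 5 2 7 14)(1 8 9 12 6)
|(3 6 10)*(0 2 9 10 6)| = 5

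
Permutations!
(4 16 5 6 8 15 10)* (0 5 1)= (0 5 6 8 15 10 4 16 1)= [5, 0, 2, 3, 16, 6, 8, 7, 15, 9, 4, 11, 12, 13, 14, 10, 1]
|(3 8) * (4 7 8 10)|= 5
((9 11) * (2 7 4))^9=(9 11)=((2 7 4)(9 11))^9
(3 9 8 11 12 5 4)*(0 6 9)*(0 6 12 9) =(0 12 5 4 3 6)(8 11 9) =[12, 1, 2, 6, 3, 4, 0, 7, 11, 8, 10, 9, 5]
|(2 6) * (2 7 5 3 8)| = 6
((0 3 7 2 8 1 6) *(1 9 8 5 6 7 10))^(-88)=(10)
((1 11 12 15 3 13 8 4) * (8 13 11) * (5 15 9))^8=(1 4 8)(3 12 5)(9 15 11)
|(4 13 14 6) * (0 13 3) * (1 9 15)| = |(0 13 14 6 4 3)(1 9 15)| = 6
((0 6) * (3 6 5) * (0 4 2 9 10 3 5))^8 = (2 10 6)(3 4 9)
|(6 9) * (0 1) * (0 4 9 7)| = |(0 1 4 9 6 7)| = 6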